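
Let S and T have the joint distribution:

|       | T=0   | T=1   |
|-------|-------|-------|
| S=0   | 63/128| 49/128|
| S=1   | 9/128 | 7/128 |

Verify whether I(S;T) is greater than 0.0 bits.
Marginal P(S) (row sums):
  P(S=0) = 63/128 + 49/128 = 7/8
  P(S=1) = 9/128 + 7/128 = 1/8
Marginal P(T) (column sums):
  P(T=0) = 63/128 + 9/128 = 9/16
  P(T=1) = 49/128 + 7/128 = 7/16

H(S) = -[(7/8)·log₂(7/8) + (1/8)·log₂(1/8)]
  = 0.1686 + 0.3750
  = 0.5436 bits
H(T) = -[(9/16)·log₂(9/16) + (7/16)·log₂(7/16)]
  = 0.4669 + 0.5218
  = 0.9887 bits
H(S,T) = -[(63/128)·log₂(63/128) + (49/128)·log₂(49/128) + (9/128)·log₂(9/128) + (7/128)·log₂(7/128)]
  = 0.5034 + 0.5303 + 0.2693 + 0.2293
  = 1.5323 bits

I(S;T) = H(S) + H(T) - H(S,T)
  = 0.5436 + 0.9887 - 1.5323
  = 0.0000 bits

No. I(S;T) = 0.0000 bits, which is ≤ 0.0 bits.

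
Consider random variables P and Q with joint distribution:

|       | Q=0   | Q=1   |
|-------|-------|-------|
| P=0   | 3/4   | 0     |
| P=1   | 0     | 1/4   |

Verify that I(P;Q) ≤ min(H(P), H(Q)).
Marginal P(P) (row sums):
  P(P=0) = 3/4 + 0 = 3/4
  P(P=1) = 0 + 1/4 = 1/4
Marginal P(Q) (column sums):
  P(Q=0) = 3/4 + 0 = 3/4
  P(Q=1) = 0 + 1/4 = 1/4

H(P) = -[(3/4)·log₂(3/4) + (1/4)·log₂(1/4)]
  = 0.3113 + 0.5000
  = 0.8113 bits
H(Q) = -[(3/4)·log₂(3/4) + (1/4)·log₂(1/4)]
  = 0.3113 + 0.5000
  = 0.8113 bits
H(P,Q) = -[(3/4)·log₂(3/4) + (1/4)·log₂(1/4)]
  = 0.3113 + 0.5000
  = 0.8113 bits

I(P;Q) = H(P) + H(Q) - H(P,Q)
  = 0.8113 + 0.8113 - 0.8113
  = 0.8113 bits

min(H(P), H(Q)) = min(0.8113, 0.8113) = 0.8113 bits
Since 0.8113 ≤ 0.8113, the bound is satisfied ✓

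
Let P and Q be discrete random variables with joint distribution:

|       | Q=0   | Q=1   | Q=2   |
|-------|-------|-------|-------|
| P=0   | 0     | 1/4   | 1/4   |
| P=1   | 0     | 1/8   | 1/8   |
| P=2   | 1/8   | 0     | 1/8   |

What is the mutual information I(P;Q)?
Marginal P(P) (row sums):
  P(P=0) = 0 + 1/4 + 1/4 = 1/2
  P(P=1) = 0 + 1/8 + 1/8 = 1/4
  P(P=2) = 1/8 + 0 + 1/8 = 1/4
Marginal P(Q) (column sums):
  P(Q=0) = 0 + 0 + 1/8 = 1/8
  P(Q=1) = 1/4 + 1/8 + 0 = 3/8
  P(Q=2) = 1/4 + 1/8 + 1/8 = 1/2

H(P) = -[(1/2)·log₂(1/2) + (1/4)·log₂(1/4) + (1/4)·log₂(1/4)]
  = 0.5000 + 0.5000 + 0.5000
  = 1.5000 bits
H(Q) = -[(1/8)·log₂(1/8) + (3/8)·log₂(3/8) + (1/2)·log₂(1/2)]
  = 0.3750 + 0.5306 + 0.5000
  = 1.4056 bits
H(P,Q) = -[(1/4)·log₂(1/4) + (1/4)·log₂(1/4) + (1/8)·log₂(1/8) + (1/8)·log₂(1/8) + (1/8)·log₂(1/8) + (1/8)·log₂(1/8)]
  = 0.5000 + 0.5000 + 0.3750 + 0.3750 + 0.3750 + 0.3750
  = 2.5000 bits

I(P;Q) = H(P) + H(Q) - H(P,Q)
  = 1.5000 + 1.4056 - 2.5000
  = 0.4056 bits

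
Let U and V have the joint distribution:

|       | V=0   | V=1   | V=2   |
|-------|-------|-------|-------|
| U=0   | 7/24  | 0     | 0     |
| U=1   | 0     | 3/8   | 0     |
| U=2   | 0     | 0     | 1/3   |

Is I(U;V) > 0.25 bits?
Marginal P(U) (row sums):
  P(U=0) = 7/24 + 0 + 0 = 7/24
  P(U=1) = 0 + 3/8 + 0 = 3/8
  P(U=2) = 0 + 0 + 1/3 = 1/3
Marginal P(V) (column sums):
  P(V=0) = 7/24 + 0 + 0 = 7/24
  P(V=1) = 0 + 3/8 + 0 = 3/8
  P(V=2) = 0 + 0 + 1/3 = 1/3

H(U) = -[(7/24)·log₂(7/24) + (3/8)·log₂(3/8) + (1/3)·log₂(1/3)]
  = 0.5185 + 0.5306 + 0.5283
  = 1.5774 bits
H(V) = -[(7/24)·log₂(7/24) + (3/8)·log₂(3/8) + (1/3)·log₂(1/3)]
  = 0.5185 + 0.5306 + 0.5283
  = 1.5774 bits
H(U,V) = -[(7/24)·log₂(7/24) + (3/8)·log₂(3/8) + (1/3)·log₂(1/3)]
  = 0.5185 + 0.5306 + 0.5283
  = 1.5774 bits

I(U;V) = H(U) + H(V) - H(U,V)
  = 1.5774 + 1.5774 - 1.5774
  = 1.5774 bits

Yes. I(U;V) = 1.5774 bits, which is > 0.25 bits.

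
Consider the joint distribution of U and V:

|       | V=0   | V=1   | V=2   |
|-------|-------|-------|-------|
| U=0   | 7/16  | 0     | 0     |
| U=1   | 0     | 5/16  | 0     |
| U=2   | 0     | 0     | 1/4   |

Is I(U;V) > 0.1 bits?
Marginal P(U) (row sums):
  P(U=0) = 7/16 + 0 + 0 = 7/16
  P(U=1) = 0 + 5/16 + 0 = 5/16
  P(U=2) = 0 + 0 + 1/4 = 1/4
Marginal P(V) (column sums):
  P(V=0) = 7/16 + 0 + 0 = 7/16
  P(V=1) = 0 + 5/16 + 0 = 5/16
  P(V=2) = 0 + 0 + 1/4 = 1/4

H(U) = -[(7/16)·log₂(7/16) + (5/16)·log₂(5/16) + (1/4)·log₂(1/4)]
  = 0.5218 + 0.5244 + 0.5000
  = 1.5462 bits
H(V) = -[(7/16)·log₂(7/16) + (5/16)·log₂(5/16) + (1/4)·log₂(1/4)]
  = 0.5218 + 0.5244 + 0.5000
  = 1.5462 bits
H(U,V) = -[(7/16)·log₂(7/16) + (5/16)·log₂(5/16) + (1/4)·log₂(1/4)]
  = 0.5218 + 0.5244 + 0.5000
  = 1.5462 bits

I(U;V) = H(U) + H(V) - H(U,V)
  = 1.5462 + 1.5462 - 1.5462
  = 1.5462 bits

Yes. I(U;V) = 1.5462 bits, which is > 0.1 bits.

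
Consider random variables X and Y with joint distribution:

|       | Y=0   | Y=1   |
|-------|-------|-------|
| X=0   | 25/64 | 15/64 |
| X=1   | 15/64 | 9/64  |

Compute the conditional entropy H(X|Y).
Marginal P(Y) (column sums):
  P(Y=0) = 25/64 + 15/64 = 5/8
  P(Y=1) = 15/64 + 9/64 = 3/8

H(X|Y) = -Σ P(X,Y)·log₂ P(X|Y), where P(X|Y) = P(X,Y) / P(Y)
  (X=0,Y=0): P(X|Y) = (25/64)/(5/8) = 5/8;  -(25/64)·log₂(5/8) = 0.2649
  (X=0,Y=1): P(X|Y) = (15/64)/(3/8) = 5/8;  -(15/64)·log₂(5/8) = 0.1589
  (X=1,Y=0): P(X|Y) = (15/64)/(5/8) = 3/8;  -(15/64)·log₂(3/8) = 0.3316
  (X=1,Y=1): P(X|Y) = (9/64)/(3/8) = 3/8;  -(9/64)·log₂(3/8) = 0.1990
H(X|Y) = 0.2649 + 0.1589 + 0.3316 + 0.1990
  = 0.9544 bits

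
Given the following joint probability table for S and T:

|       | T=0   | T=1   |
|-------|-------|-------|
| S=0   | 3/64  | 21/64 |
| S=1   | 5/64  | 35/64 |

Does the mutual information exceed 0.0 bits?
Marginal P(S) (row sums):
  P(S=0) = 3/64 + 21/64 = 3/8
  P(S=1) = 5/64 + 35/64 = 5/8
Marginal P(T) (column sums):
  P(T=0) = 3/64 + 5/64 = 1/8
  P(T=1) = 21/64 + 35/64 = 7/8

H(S) = -[(3/8)·log₂(3/8) + (5/8)·log₂(5/8)]
  = 0.5306 + 0.4238
  = 0.9544 bits
H(T) = -[(1/8)·log₂(1/8) + (7/8)·log₂(7/8)]
  = 0.3750 + 0.1686
  = 0.5436 bits
H(S,T) = -[(3/64)·log₂(3/64) + (21/64)·log₂(21/64) + (5/64)·log₂(5/64) + (35/64)·log₂(35/64)]
  = 0.2070 + 0.5275 + 0.2873 + 0.4762
  = 1.4980 bits

I(S;T) = H(S) + H(T) - H(S,T)
  = 0.9544 + 0.5436 - 1.4980
  = 0.0000 bits

No. I(S;T) = 0.0000 bits, which is ≤ 0.0 bits.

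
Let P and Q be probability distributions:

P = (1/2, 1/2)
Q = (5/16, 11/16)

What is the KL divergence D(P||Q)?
D(P||Q) = Σ P(i) log₂(P(i)/Q(i))
  i=0: (1/2) × log₂((1/2)/(5/16)) = (1/2) × log₂(8/5) = 0.3390
  i=1: (1/2) × log₂((1/2)/(11/16)) = (1/2) × log₂(8/11) = -0.2297
D(P||Q) = 0.3390 - 0.2297
  = 0.1093 bits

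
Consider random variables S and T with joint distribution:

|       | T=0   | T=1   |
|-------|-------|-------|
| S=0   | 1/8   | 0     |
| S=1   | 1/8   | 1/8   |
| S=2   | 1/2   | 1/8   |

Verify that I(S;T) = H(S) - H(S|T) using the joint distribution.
Left side, from I(S;T) = H(S) + H(T) - H(S,T):
Marginal P(S) (row sums):
  P(S=0) = 1/8 + 0 = 1/8
  P(S=1) = 1/8 + 1/8 = 1/4
  P(S=2) = 1/2 + 1/8 = 5/8
Marginal P(T) (column sums):
  P(T=0) = 1/8 + 1/8 + 1/2 = 3/4
  P(T=1) = 0 + 1/8 + 1/8 = 1/4

H(S) = -[(1/8)·log₂(1/8) + (1/4)·log₂(1/4) + (5/8)·log₂(5/8)]
  = 0.3750 + 0.5000 + 0.4238
  = 1.2988 bits
H(T) = -[(3/4)·log₂(3/4) + (1/4)·log₂(1/4)]
  = 0.3113 + 0.5000
  = 0.8113 bits
H(S,T) = -[(1/8)·log₂(1/8) + (1/8)·log₂(1/8) + (1/8)·log₂(1/8) + (1/2)·log₂(1/2) + (1/8)·log₂(1/8)]
  = 0.3750 + 0.3750 + 0.3750 + 0.5000 + 0.3750
  = 2.0000 bits

I(S;T) = H(S) + H(T) - H(S,T)
  = 1.2988 + 0.8113 - 2.0000
  = 0.1101 bits

Right side, with H(S|T) computed directly from the conditional probabilities:
H(S|T) = -Σ P(S,T)·log₂ P(S|T), where P(S|T) = P(S,T) / P(T)
  (cells with P(S,T) = 0 contribute 0)
  (S=0,T=0): P(S|T) = (1/8)/(3/4) = 1/6;  -(1/8)·log₂(1/6) = 0.3231
  (S=1,T=0): P(S|T) = (1/8)/(3/4) = 1/6;  -(1/8)·log₂(1/6) = 0.3231
  (S=1,T=1): P(S|T) = (1/8)/(1/4) = 1/2;  -(1/8)·log₂(1/2) = 0.1250
  (S=2,T=0): P(S|T) = (1/2)/(3/4) = 2/3;  -(1/2)·log₂(2/3) = 0.2925
  (S=2,T=1): P(S|T) = (1/8)/(1/4) = 1/2;  -(1/8)·log₂(1/2) = 0.1250
H(S|T) = 0.3231 + 0.3231 + 0.1250 + 0.2925 + 0.1250
  = 1.1887 bits
H(S) - H(S|T) = 1.2988 - 1.1887 = 0.1101 bits

Both sides equal 0.1101 bits, so I(S;T) = H(S) - H(S|T) ✓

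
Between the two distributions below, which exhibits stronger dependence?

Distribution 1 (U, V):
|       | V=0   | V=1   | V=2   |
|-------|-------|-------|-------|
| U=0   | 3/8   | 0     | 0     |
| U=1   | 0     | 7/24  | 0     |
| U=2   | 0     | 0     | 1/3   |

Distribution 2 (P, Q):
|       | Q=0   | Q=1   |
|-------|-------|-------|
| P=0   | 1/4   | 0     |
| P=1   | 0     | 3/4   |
Distribution 1 (U, V):
Marginal P(U) (row sums):
  P(U=0) = 3/8 + 0 + 0 = 3/8
  P(U=1) = 0 + 7/24 + 0 = 7/24
  P(U=2) = 0 + 0 + 1/3 = 1/3
Marginal P(V) (column sums):
  P(V=0) = 3/8 + 0 + 0 = 3/8
  P(V=1) = 0 + 7/24 + 0 = 7/24
  P(V=2) = 0 + 0 + 1/3 = 1/3

H(U) = -[(3/8)·log₂(3/8) + (7/24)·log₂(7/24) + (1/3)·log₂(1/3)]
  = 0.5306 + 0.5185 + 0.5283
  = 1.5774 bits
H(V) = -[(3/8)·log₂(3/8) + (7/24)·log₂(7/24) + (1/3)·log₂(1/3)]
  = 0.5306 + 0.5185 + 0.5283
  = 1.5774 bits
H(U,V) = -[(3/8)·log₂(3/8) + (7/24)·log₂(7/24) + (1/3)·log₂(1/3)]
  = 0.5306 + 0.5185 + 0.5283
  = 1.5774 bits

I(U;V) = H(U) + H(V) - H(U,V)
  = 1.5774 + 1.5774 - 1.5774
  = 1.5774 bits

Distribution 2 (P, Q):
Marginal P(P) (row sums):
  P(P=0) = 1/4 + 0 = 1/4
  P(P=1) = 0 + 3/4 = 3/4
Marginal P(Q) (column sums):
  P(Q=0) = 1/4 + 0 = 1/4
  P(Q=1) = 0 + 3/4 = 3/4

H(P) = -[(1/4)·log₂(1/4) + (3/4)·log₂(3/4)]
  = 0.5000 + 0.3113
  = 0.8113 bits
H(Q) = -[(1/4)·log₂(1/4) + (3/4)·log₂(3/4)]
  = 0.5000 + 0.3113
  = 0.8113 bits
H(P,Q) = -[(1/4)·log₂(1/4) + (3/4)·log₂(3/4)]
  = 0.5000 + 0.3113
  = 0.8113 bits

I(P;Q) = H(P) + H(Q) - H(P,Q)
  = 0.8113 + 0.8113 - 0.8113
  = 0.8113 bits

I(U;V) = 1.5774 bits > I(P;Q) = 0.8113 bits, so (U, V) has the higher mutual information (stronger dependence).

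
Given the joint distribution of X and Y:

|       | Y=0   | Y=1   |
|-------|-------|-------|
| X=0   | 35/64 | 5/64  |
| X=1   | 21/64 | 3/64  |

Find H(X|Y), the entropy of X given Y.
Marginal P(Y) (column sums):
  P(Y=0) = 35/64 + 21/64 = 7/8
  P(Y=1) = 5/64 + 3/64 = 1/8

H(X|Y) = -Σ P(X,Y)·log₂ P(X|Y), where P(X|Y) = P(X,Y) / P(Y)
  (X=0,Y=0): P(X|Y) = (35/64)/(7/8) = 5/8;  -(35/64)·log₂(5/8) = 0.3708
  (X=0,Y=1): P(X|Y) = (5/64)/(1/8) = 5/8;  -(5/64)·log₂(5/8) = 0.0530
  (X=1,Y=0): P(X|Y) = (21/64)/(7/8) = 3/8;  -(21/64)·log₂(3/8) = 0.4643
  (X=1,Y=1): P(X|Y) = (3/64)/(1/8) = 3/8;  -(3/64)·log₂(3/8) = 0.0663
H(X|Y) = 0.3708 + 0.0530 + 0.4643 + 0.0663
  = 0.9544 bits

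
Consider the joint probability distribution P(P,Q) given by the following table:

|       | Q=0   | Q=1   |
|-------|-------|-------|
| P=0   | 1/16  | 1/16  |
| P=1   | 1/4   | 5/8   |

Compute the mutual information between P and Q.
Marginal P(P) (row sums):
  P(P=0) = 1/16 + 1/16 = 1/8
  P(P=1) = 1/4 + 5/8 = 7/8
Marginal P(Q) (column sums):
  P(Q=0) = 1/16 + 1/4 = 5/16
  P(Q=1) = 1/16 + 5/8 = 11/16

H(P) = -[(1/8)·log₂(1/8) + (7/8)·log₂(7/8)]
  = 0.3750 + 0.1686
  = 0.5436 bits
H(Q) = -[(5/16)·log₂(5/16) + (11/16)·log₂(11/16)]
  = 0.5244 + 0.3716
  = 0.8960 bits
H(P,Q) = -[(1/16)·log₂(1/16) + (1/16)·log₂(1/16) + (1/4)·log₂(1/4) + (5/8)·log₂(5/8)]
  = 0.2500 + 0.2500 + 0.5000 + 0.4238
  = 1.4238 bits

I(P;Q) = H(P) + H(Q) - H(P,Q)
  = 0.5436 + 0.8960 - 1.4238
  = 0.0158 bits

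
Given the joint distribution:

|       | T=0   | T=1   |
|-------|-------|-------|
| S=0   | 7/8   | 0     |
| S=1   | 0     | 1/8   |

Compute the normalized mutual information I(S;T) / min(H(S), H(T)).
Marginal P(S) (row sums):
  P(S=0) = 7/8 + 0 = 7/8
  P(S=1) = 0 + 1/8 = 1/8
Marginal P(T) (column sums):
  P(T=0) = 7/8 + 0 = 7/8
  P(T=1) = 0 + 1/8 = 1/8

H(S) = -[(7/8)·log₂(7/8) + (1/8)·log₂(1/8)]
  = 0.1686 + 0.3750
  = 0.5436 bits
H(T) = -[(7/8)·log₂(7/8) + (1/8)·log₂(1/8)]
  = 0.1686 + 0.3750
  = 0.5436 bits
H(S,T) = -[(7/8)·log₂(7/8) + (1/8)·log₂(1/8)]
  = 0.1686 + 0.3750
  = 0.5436 bits

I(S;T) = H(S) + H(T) - H(S,T)
  = 0.5436 + 0.5436 - 0.5436
  = 0.5436 bits

min(H(S), H(T)) = min(0.5436, 0.5436) = 0.5436 bits
Normalized MI = 0.5436 / 0.5436 = 1.0000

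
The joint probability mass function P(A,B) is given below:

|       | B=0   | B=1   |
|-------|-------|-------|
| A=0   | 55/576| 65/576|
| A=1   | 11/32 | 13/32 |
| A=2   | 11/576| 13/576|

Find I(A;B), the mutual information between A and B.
Marginal P(A) (row sums):
  P(A=0) = 55/576 + 65/576 = 5/24
  P(A=1) = 11/32 + 13/32 = 3/4
  P(A=2) = 11/576 + 13/576 = 1/24
Marginal P(B) (column sums):
  P(B=0) = 55/576 + 11/32 + 11/576 = 11/24
  P(B=1) = 65/576 + 13/32 + 13/576 = 13/24

H(A) = -[(5/24)·log₂(5/24) + (3/4)·log₂(3/4) + (1/24)·log₂(1/24)]
  = 0.4715 + 0.3113 + 0.1910
  = 0.9738 bits
H(B) = -[(11/24)·log₂(11/24) + (13/24)·log₂(13/24)]
  = 0.5159 + 0.4791
  = 0.9950 bits
H(A,B) = -[(55/576)·log₂(55/576) + (65/576)·log₂(65/576) + (11/32)·log₂(11/32) + (13/32)·log₂(13/32) + (11/576)·log₂(11/576) + (13/576)·log₂(13/576)]
  = 0.3236 + 0.3552 + 0.5296 + 0.5279 + 0.1091 + 0.1234
  = 1.9688 bits

I(A;B) = H(A) + H(B) - H(A,B)
  = 0.9738 + 0.9950 - 1.9688
  = 0.0000 bits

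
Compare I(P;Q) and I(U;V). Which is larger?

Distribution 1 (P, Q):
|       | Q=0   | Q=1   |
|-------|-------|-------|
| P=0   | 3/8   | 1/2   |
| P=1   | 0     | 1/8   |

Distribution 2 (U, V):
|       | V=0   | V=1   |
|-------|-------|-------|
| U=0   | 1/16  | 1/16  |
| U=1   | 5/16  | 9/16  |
Distribution 1 (P, Q):
Marginal P(P) (row sums):
  P(P=0) = 3/8 + 1/2 = 7/8
  P(P=1) = 0 + 1/8 = 1/8
Marginal P(Q) (column sums):
  P(Q=0) = 3/8 + 0 = 3/8
  P(Q=1) = 1/2 + 1/8 = 5/8

H(P) = -[(7/8)·log₂(7/8) + (1/8)·log₂(1/8)]
  = 0.1686 + 0.3750
  = 0.5436 bits
H(Q) = -[(3/8)·log₂(3/8) + (5/8)·log₂(5/8)]
  = 0.5306 + 0.4238
  = 0.9544 bits
H(P,Q) = -[(3/8)·log₂(3/8) + (1/2)·log₂(1/2) + (1/8)·log₂(1/8)]
  = 0.5306 + 0.5000 + 0.3750
  = 1.4056 bits

I(P;Q) = H(P) + H(Q) - H(P,Q)
  = 0.5436 + 0.9544 - 1.4056
  = 0.0924 bits

Distribution 2 (U, V):
Marginal P(U) (row sums):
  P(U=0) = 1/16 + 1/16 = 1/8
  P(U=1) = 5/16 + 9/16 = 7/8
Marginal P(V) (column sums):
  P(V=0) = 1/16 + 5/16 = 3/8
  P(V=1) = 1/16 + 9/16 = 5/8

H(U) = -[(1/8)·log₂(1/8) + (7/8)·log₂(7/8)]
  = 0.3750 + 0.1686
  = 0.5436 bits
H(V) = -[(3/8)·log₂(3/8) + (5/8)·log₂(5/8)]
  = 0.5306 + 0.4238
  = 0.9544 bits
H(U,V) = -[(1/16)·log₂(1/16) + (1/16)·log₂(1/16) + (5/16)·log₂(5/16) + (9/16)·log₂(9/16)]
  = 0.2500 + 0.2500 + 0.5244 + 0.4669
  = 1.4913 bits

I(U;V) = H(U) + H(V) - H(U,V)
  = 0.5436 + 0.9544 - 1.4913
  = 0.0067 bits

I(P;Q) = 0.0924 bits > I(U;V) = 0.0067 bits, so (P, Q) has the higher mutual information (stronger dependence).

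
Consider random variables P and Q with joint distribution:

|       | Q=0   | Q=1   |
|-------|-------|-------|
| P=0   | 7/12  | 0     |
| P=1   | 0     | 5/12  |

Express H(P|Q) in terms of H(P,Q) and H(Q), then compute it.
H(P|Q) = H(P,Q) - H(Q)

Marginal P(Q) (column sums):
  P(Q=0) = 7/12 + 0 = 7/12
  P(Q=1) = 0 + 5/12 = 5/12

H(P,Q) = -[(7/12)·log₂(7/12) + (5/12)·log₂(5/12)]
  = 0.4536 + 0.5263
  = 0.9799 bits
H(Q) = -[(7/12)·log₂(7/12) + (5/12)·log₂(5/12)]
  = 0.4536 + 0.5263
  = 0.9799 bits

H(P|Q) = 0.9799 - 0.9799 = 0.0000 bits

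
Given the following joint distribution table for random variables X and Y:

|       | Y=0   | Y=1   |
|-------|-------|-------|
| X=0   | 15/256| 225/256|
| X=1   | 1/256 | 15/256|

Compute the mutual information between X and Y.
Marginal P(X) (row sums):
  P(X=0) = 15/256 + 225/256 = 15/16
  P(X=1) = 1/256 + 15/256 = 1/16
Marginal P(Y) (column sums):
  P(Y=0) = 15/256 + 1/256 = 1/16
  P(Y=1) = 225/256 + 15/256 = 15/16

H(X) = -[(15/16)·log₂(15/16) + (1/16)·log₂(1/16)]
  = 0.0873 + 0.2500
  = 0.3373 bits
H(Y) = -[(1/16)·log₂(1/16) + (15/16)·log₂(15/16)]
  = 0.2500 + 0.0873
  = 0.3373 bits
H(X,Y) = -[(15/256)·log₂(15/256) + (225/256)·log₂(225/256) + (1/256)·log₂(1/256) + (15/256)·log₂(15/256)]
  = 0.2398 + 0.1637 + 0.0313 + 0.2398
  = 0.6746 bits

I(X;Y) = H(X) + H(Y) - H(X,Y)
  = 0.3373 + 0.3373 - 0.6746
  = 0.0000 bits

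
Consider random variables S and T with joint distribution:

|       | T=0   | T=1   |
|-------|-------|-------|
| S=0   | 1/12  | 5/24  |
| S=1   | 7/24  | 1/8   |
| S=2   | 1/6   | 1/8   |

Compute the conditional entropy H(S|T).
Marginal P(T) (column sums):
  P(T=0) = 1/12 + 7/24 + 1/6 = 13/24
  P(T=1) = 5/24 + 1/8 + 1/8 = 11/24

H(S|T) = -Σ P(S,T)·log₂ P(S|T), where P(S|T) = P(S,T) / P(T)
  (S=0,T=0): P(S|T) = (1/12)/(13/24) = 2/13;  -(1/12)·log₂(2/13) = 0.2250
  (S=0,T=1): P(S|T) = (5/24)/(11/24) = 5/11;  -(5/24)·log₂(5/11) = 0.2370
  (S=1,T=0): P(S|T) = (7/24)/(13/24) = 7/13;  -(7/24)·log₂(7/13) = 0.2605
  (S=1,T=1): P(S|T) = (1/8)/(11/24) = 3/11;  -(1/8)·log₂(3/11) = 0.2343
  (S=2,T=0): P(S|T) = (1/6)/(13/24) = 4/13;  -(1/6)·log₂(4/13) = 0.2834
  (S=2,T=1): P(S|T) = (1/8)/(11/24) = 3/11;  -(1/8)·log₂(3/11) = 0.2343
H(S|T) = 0.2250 + 0.2370 + 0.2605 + 0.2343 + 0.2834 + 0.2343
  = 1.4745 bits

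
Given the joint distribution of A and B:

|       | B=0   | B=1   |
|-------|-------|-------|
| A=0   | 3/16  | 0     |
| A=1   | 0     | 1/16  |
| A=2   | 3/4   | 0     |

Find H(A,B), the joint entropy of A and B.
H(A,B) = -Σ P(A,B) log₂ P(A,B), summed over the non-zero cells:
H(A,B) = -[(3/16)·log₂(3/16) + (1/16)·log₂(1/16) + (3/4)·log₂(3/4)]
  = 0.4528 + 0.2500 + 0.3113
  = 1.0141 bits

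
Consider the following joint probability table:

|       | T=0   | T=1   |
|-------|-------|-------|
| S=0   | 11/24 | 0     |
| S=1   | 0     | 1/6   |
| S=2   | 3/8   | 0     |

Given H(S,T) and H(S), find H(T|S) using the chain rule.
From the chain rule: H(S,T) = H(S) + H(T|S)
Therefore: H(T|S) = H(S,T) - H(S)

H(S,T) = -[(11/24)·log₂(11/24) + (1/6)·log₂(1/6) + (3/8)·log₂(3/8)]
  = 0.5159 + 0.4308 + 0.5306
  = 1.4773 bits
Marginal P(S) (row sums):
  P(S=0) = 11/24 + 0 = 11/24
  P(S=1) = 0 + 1/6 = 1/6
  P(S=2) = 3/8 + 0 = 3/8
H(S) = -[(11/24)·log₂(11/24) + (1/6)·log₂(1/6) + (3/8)·log₂(3/8)]
  = 0.5159 + 0.4308 + 0.5306
  = 1.4773 bits

H(T|S) = 1.4773 - 1.4773 = 0.0000 bits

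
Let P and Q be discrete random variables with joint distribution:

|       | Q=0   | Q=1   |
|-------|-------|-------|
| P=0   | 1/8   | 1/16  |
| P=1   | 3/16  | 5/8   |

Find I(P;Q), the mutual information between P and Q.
Marginal P(P) (row sums):
  P(P=0) = 1/8 + 1/16 = 3/16
  P(P=1) = 3/16 + 5/8 = 13/16
Marginal P(Q) (column sums):
  P(Q=0) = 1/8 + 3/16 = 5/16
  P(Q=1) = 1/16 + 5/8 = 11/16

H(P) = -[(3/16)·log₂(3/16) + (13/16)·log₂(13/16)]
  = 0.4528 + 0.2434
  = 0.6962 bits
H(Q) = -[(5/16)·log₂(5/16) + (11/16)·log₂(11/16)]
  = 0.5244 + 0.3716
  = 0.8960 bits
H(P,Q) = -[(1/8)·log₂(1/8) + (1/16)·log₂(1/16) + (3/16)·log₂(3/16) + (5/8)·log₂(5/8)]
  = 0.3750 + 0.2500 + 0.4528 + 0.4238
  = 1.5016 bits

I(P;Q) = H(P) + H(Q) - H(P,Q)
  = 0.6962 + 0.8960 - 1.5016
  = 0.0906 bits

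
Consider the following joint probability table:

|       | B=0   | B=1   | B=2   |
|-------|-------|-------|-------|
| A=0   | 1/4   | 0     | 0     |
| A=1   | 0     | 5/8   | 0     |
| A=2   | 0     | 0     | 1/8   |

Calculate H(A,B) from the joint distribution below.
H(A,B) = -Σ P(A,B) log₂ P(A,B), summed over the non-zero cells:
H(A,B) = -[(1/4)·log₂(1/4) + (5/8)·log₂(5/8) + (1/8)·log₂(1/8)]
  = 0.5000 + 0.4238 + 0.3750
  = 1.2988 bits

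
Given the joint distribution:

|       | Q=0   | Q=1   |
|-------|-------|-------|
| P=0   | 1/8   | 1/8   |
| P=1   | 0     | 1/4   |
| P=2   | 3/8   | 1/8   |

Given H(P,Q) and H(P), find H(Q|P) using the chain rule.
From the chain rule: H(P,Q) = H(P) + H(Q|P)
Therefore: H(Q|P) = H(P,Q) - H(P)

H(P,Q) = -[(1/8)·log₂(1/8) + (1/8)·log₂(1/8) + (1/4)·log₂(1/4) + (3/8)·log₂(3/8) + (1/8)·log₂(1/8)]
  = 0.3750 + 0.3750 + 0.5000 + 0.5306 + 0.3750
  = 2.1556 bits
Marginal P(P) (row sums):
  P(P=0) = 1/8 + 1/8 = 1/4
  P(P=1) = 0 + 1/4 = 1/4
  P(P=2) = 3/8 + 1/8 = 1/2
H(P) = -[(1/4)·log₂(1/4) + (1/4)·log₂(1/4) + (1/2)·log₂(1/2)]
  = 0.5000 + 0.5000 + 0.5000
  = 1.5000 bits

H(Q|P) = 2.1556 - 1.5000 = 0.6556 bits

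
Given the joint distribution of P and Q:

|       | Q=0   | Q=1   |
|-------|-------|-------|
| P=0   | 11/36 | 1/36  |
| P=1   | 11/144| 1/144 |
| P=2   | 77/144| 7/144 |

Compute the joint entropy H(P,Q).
H(P,Q) = -Σ P(P,Q) log₂ P(P,Q), summed over the non-zero cells:
H(P,Q) = -[(11/36)·log₂(11/36) + (1/36)·log₂(1/36) + (11/144)·log₂(11/144) + (1/144)·log₂(1/144) + (77/144)·log₂(77/144) + (7/144)·log₂(7/144)]
  = 0.5227 + 0.1436 + 0.2834 + 0.0498 + 0.4829 + 0.2121
  = 1.6945 bits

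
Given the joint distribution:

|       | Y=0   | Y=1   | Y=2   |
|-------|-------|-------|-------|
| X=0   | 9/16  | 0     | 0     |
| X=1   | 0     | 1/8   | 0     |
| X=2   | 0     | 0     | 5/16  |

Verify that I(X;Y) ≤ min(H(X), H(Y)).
Marginal P(X) (row sums):
  P(X=0) = 9/16 + 0 + 0 = 9/16
  P(X=1) = 0 + 1/8 + 0 = 1/8
  P(X=2) = 0 + 0 + 5/16 = 5/16
Marginal P(Y) (column sums):
  P(Y=0) = 9/16 + 0 + 0 = 9/16
  P(Y=1) = 0 + 1/8 + 0 = 1/8
  P(Y=2) = 0 + 0 + 5/16 = 5/16

H(X) = -[(9/16)·log₂(9/16) + (1/8)·log₂(1/8) + (5/16)·log₂(5/16)]
  = 0.4669 + 0.3750 + 0.5244
  = 1.3663 bits
H(Y) = -[(9/16)·log₂(9/16) + (1/8)·log₂(1/8) + (5/16)·log₂(5/16)]
  = 0.4669 + 0.3750 + 0.5244
  = 1.3663 bits
H(X,Y) = -[(9/16)·log₂(9/16) + (1/8)·log₂(1/8) + (5/16)·log₂(5/16)]
  = 0.4669 + 0.3750 + 0.5244
  = 1.3663 bits

I(X;Y) = H(X) + H(Y) - H(X,Y)
  = 1.3663 + 1.3663 - 1.3663
  = 1.3663 bits

min(H(X), H(Y)) = min(1.3663, 1.3663) = 1.3663 bits
Since 1.3663 ≤ 1.3663, the bound is satisfied ✓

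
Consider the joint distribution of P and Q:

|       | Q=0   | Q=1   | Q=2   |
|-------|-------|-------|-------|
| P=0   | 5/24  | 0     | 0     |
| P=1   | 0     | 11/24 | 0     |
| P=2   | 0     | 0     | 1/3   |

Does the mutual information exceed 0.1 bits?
Marginal P(P) (row sums):
  P(P=0) = 5/24 + 0 + 0 = 5/24
  P(P=1) = 0 + 11/24 + 0 = 11/24
  P(P=2) = 0 + 0 + 1/3 = 1/3
Marginal P(Q) (column sums):
  P(Q=0) = 5/24 + 0 + 0 = 5/24
  P(Q=1) = 0 + 11/24 + 0 = 11/24
  P(Q=2) = 0 + 0 + 1/3 = 1/3

H(P) = -[(5/24)·log₂(5/24) + (11/24)·log₂(11/24) + (1/3)·log₂(1/3)]
  = 0.4715 + 0.5159 + 0.5283
  = 1.5157 bits
H(Q) = -[(5/24)·log₂(5/24) + (11/24)·log₂(11/24) + (1/3)·log₂(1/3)]
  = 0.4715 + 0.5159 + 0.5283
  = 1.5157 bits
H(P,Q) = -[(5/24)·log₂(5/24) + (11/24)·log₂(11/24) + (1/3)·log₂(1/3)]
  = 0.4715 + 0.5159 + 0.5283
  = 1.5157 bits

I(P;Q) = H(P) + H(Q) - H(P,Q)
  = 1.5157 + 1.5157 - 1.5157
  = 1.5157 bits

Yes. I(P;Q) = 1.5157 bits, which is > 0.1 bits.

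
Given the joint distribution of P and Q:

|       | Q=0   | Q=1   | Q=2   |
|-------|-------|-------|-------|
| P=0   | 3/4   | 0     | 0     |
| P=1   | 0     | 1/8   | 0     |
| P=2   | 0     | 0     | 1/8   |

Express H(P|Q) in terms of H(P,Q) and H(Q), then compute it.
H(P|Q) = H(P,Q) - H(Q)

Marginal P(Q) (column sums):
  P(Q=0) = 3/4 + 0 + 0 = 3/4
  P(Q=1) = 0 + 1/8 + 0 = 1/8
  P(Q=2) = 0 + 0 + 1/8 = 1/8

H(P,Q) = -[(3/4)·log₂(3/4) + (1/8)·log₂(1/8) + (1/8)·log₂(1/8)]
  = 0.3113 + 0.3750 + 0.3750
  = 1.0613 bits
H(Q) = -[(3/4)·log₂(3/4) + (1/8)·log₂(1/8) + (1/8)·log₂(1/8)]
  = 0.3113 + 0.3750 + 0.3750
  = 1.0613 bits

H(P|Q) = 1.0613 - 1.0613 = 0.0000 bits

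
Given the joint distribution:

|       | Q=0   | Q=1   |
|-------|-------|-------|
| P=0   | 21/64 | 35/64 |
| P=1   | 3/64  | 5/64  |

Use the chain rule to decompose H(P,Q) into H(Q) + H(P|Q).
By the chain rule: H(P,Q) = H(Q) + H(P|Q)

Marginal P(Q) (column sums):
  P(Q=0) = 21/64 + 3/64 = 3/8
  P(Q=1) = 35/64 + 5/64 = 5/8
H(Q) = -[(3/8)·log₂(3/8) + (5/8)·log₂(5/8)]
  = 0.5306 + 0.4238
  = 0.9544 bits
H(P|Q) = -Σ P(P,Q)·log₂ P(P|Q), where P(P|Q) = P(P,Q) / P(Q)
  (P=0,Q=0): P(P|Q) = (21/64)/(3/8) = 7/8;  -(21/64)·log₂(7/8) = 0.0632
  (P=0,Q=1): P(P|Q) = (35/64)/(5/8) = 7/8;  -(35/64)·log₂(7/8) = 0.1054
  (P=1,Q=0): P(P|Q) = (3/64)/(3/8) = 1/8;  -(3/64)·log₂(1/8) = 0.1406
  (P=1,Q=1): P(P|Q) = (5/64)/(5/8) = 1/8;  -(5/64)·log₂(1/8) = 0.2344
H(P|Q) = 0.0632 + 0.1054 + 0.1406 + 0.2344
  = 0.5436 bits

H(P,Q) = H(Q) + H(P|Q) = 0.9544 + 0.5436 = 1.4980 bits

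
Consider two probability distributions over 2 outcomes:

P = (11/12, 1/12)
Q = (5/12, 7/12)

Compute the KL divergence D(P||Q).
D(P||Q) = Σ P(i) log₂(P(i)/Q(i))
  i=0: (11/12) × log₂((11/12)/(5/12)) = (11/12) × log₂(11/5) = 1.0427
  i=1: (1/12) × log₂((1/12)/(7/12)) = (1/12) × log₂(1/7) = -0.2339
D(P||Q) = 1.0427 - 0.2339
  = 0.8088 bits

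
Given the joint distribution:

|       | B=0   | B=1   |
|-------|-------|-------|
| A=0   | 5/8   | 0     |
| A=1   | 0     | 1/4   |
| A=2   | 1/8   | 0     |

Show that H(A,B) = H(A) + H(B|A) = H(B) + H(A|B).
Marginal P(A) (row sums):
  P(A=0) = 5/8 + 0 = 5/8
  P(A=1) = 0 + 1/4 = 1/4
  P(A=2) = 1/8 + 0 = 1/8
Marginal P(B) (column sums):
  P(B=0) = 5/8 + 0 + 1/8 = 3/4
  P(B=1) = 0 + 1/4 + 0 = 1/4

Decomposition 1: H(A) + H(B|A)
H(A) = -[(5/8)·log₂(5/8) + (1/4)·log₂(1/4) + (1/8)·log₂(1/8)]
  = 0.4238 + 0.5000 + 0.3750
  = 1.2988 bits
H(B|A) = -Σ P(A,B)·log₂ P(B|A), where P(B|A) = P(A,B) / P(A)
  (cells with P(A,B) = 0 contribute 0)
  (A=0,B=0): P(B|A) = (5/8)/(5/8) = 1;  -(5/8)·log₂(1) = 0.0000
  (A=1,B=1): P(B|A) = (1/4)/(1/4) = 1;  -(1/4)·log₂(1) = 0.0000
  (A=2,B=0): P(B|A) = (1/8)/(1/8) = 1;  -(1/8)·log₂(1) = 0.0000
H(B|A) = 0.0000 + 0.0000 + 0.0000
  = 0.0000 bits
H(A) + H(B|A) = 1.2988 + 0.0000 = 1.2988 bits

Decomposition 2: H(B) + H(A|B)
H(B) = -[(3/4)·log₂(3/4) + (1/4)·log₂(1/4)]
  = 0.3113 + 0.5000
  = 0.8113 bits
H(A|B) = -Σ P(A,B)·log₂ P(A|B), where P(A|B) = P(A,B) / P(B)
  (cells with P(A,B) = 0 contribute 0)
  (A=0,B=0): P(A|B) = (5/8)/(3/4) = 5/6;  -(5/8)·log₂(5/6) = 0.1644
  (A=1,B=1): P(A|B) = (1/4)/(1/4) = 1;  -(1/4)·log₂(1) = 0.0000
  (A=2,B=0): P(A|B) = (1/8)/(3/4) = 1/6;  -(1/8)·log₂(1/6) = 0.3231
H(A|B) = 0.1644 + 0.0000 + 0.3231
  = 0.4875 bits
H(B) + H(A|B) = 0.8113 + 0.4875 = 1.2988 bits

Direct computation of the joint entropy:
H(A,B) = -[(5/8)·log₂(5/8) + (1/4)·log₂(1/4) + (1/8)·log₂(1/8)]
  = 0.4238 + 0.5000 + 0.3750
  = 1.2988 bits

All three agree: H(A,B) = 1.2988 bits ✓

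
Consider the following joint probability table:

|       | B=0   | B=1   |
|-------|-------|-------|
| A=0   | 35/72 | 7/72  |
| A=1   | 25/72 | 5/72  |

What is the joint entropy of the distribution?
H(A,B) = -Σ P(A,B) log₂ P(A,B), summed over the non-zero cells:
H(A,B) = -[(35/72)·log₂(35/72) + (7/72)·log₂(7/72) + (25/72)·log₂(25/72) + (5/72)·log₂(5/72)]
  = 0.5059 + 0.3269 + 0.5299 + 0.2672
  = 1.6299 bits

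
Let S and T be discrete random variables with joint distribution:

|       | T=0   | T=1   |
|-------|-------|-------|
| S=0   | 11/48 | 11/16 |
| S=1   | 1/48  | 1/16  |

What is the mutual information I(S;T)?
Marginal P(S) (row sums):
  P(S=0) = 11/48 + 11/16 = 11/12
  P(S=1) = 1/48 + 1/16 = 1/12
Marginal P(T) (column sums):
  P(T=0) = 11/48 + 1/48 = 1/4
  P(T=1) = 11/16 + 1/16 = 3/4

H(S) = -[(11/12)·log₂(11/12) + (1/12)·log₂(1/12)]
  = 0.1151 + 0.2987
  = 0.4138 bits
H(T) = -[(1/4)·log₂(1/4) + (3/4)·log₂(3/4)]
  = 0.5000 + 0.3113
  = 0.8113 bits
H(S,T) = -[(11/48)·log₂(11/48) + (11/16)·log₂(11/16) + (1/48)·log₂(1/48) + (1/16)·log₂(1/16)]
  = 0.4871 + 0.3716 + 0.1164 + 0.2500
  = 1.2251 bits

I(S;T) = H(S) + H(T) - H(S,T)
  = 0.4138 + 0.8113 - 1.2251
  = 0.0000 bits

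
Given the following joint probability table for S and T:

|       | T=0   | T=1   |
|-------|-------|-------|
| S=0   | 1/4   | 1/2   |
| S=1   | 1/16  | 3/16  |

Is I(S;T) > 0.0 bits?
Marginal P(S) (row sums):
  P(S=0) = 1/4 + 1/2 = 3/4
  P(S=1) = 1/16 + 3/16 = 1/4
Marginal P(T) (column sums):
  P(T=0) = 1/4 + 1/16 = 5/16
  P(T=1) = 1/2 + 3/16 = 11/16

H(S) = -[(3/4)·log₂(3/4) + (1/4)·log₂(1/4)]
  = 0.3113 + 0.5000
  = 0.8113 bits
H(T) = -[(5/16)·log₂(5/16) + (11/16)·log₂(11/16)]
  = 0.5244 + 0.3716
  = 0.8960 bits
H(S,T) = -[(1/4)·log₂(1/4) + (1/2)·log₂(1/2) + (1/16)·log₂(1/16) + (3/16)·log₂(3/16)]
  = 0.5000 + 0.5000 + 0.2500 + 0.4528
  = 1.7028 bits

I(S;T) = H(S) + H(T) - H(S,T)
  = 0.8113 + 0.8960 - 1.7028
  = 0.0045 bits

Yes. I(S;T) = 0.0045 bits, which is > 0.0 bits.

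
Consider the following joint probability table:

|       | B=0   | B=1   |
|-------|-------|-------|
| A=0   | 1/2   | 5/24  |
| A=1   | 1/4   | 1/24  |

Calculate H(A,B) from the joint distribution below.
H(A,B) = -Σ P(A,B) log₂ P(A,B), summed over the non-zero cells:
H(A,B) = -[(1/2)·log₂(1/2) + (5/24)·log₂(5/24) + (1/4)·log₂(1/4) + (1/24)·log₂(1/24)]
  = 0.5000 + 0.4715 + 0.5000 + 0.1910
  = 1.6625 bits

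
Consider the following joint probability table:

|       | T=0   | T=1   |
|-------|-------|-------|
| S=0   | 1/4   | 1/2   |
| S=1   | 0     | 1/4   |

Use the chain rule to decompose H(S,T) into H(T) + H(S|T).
By the chain rule: H(S,T) = H(T) + H(S|T)

Marginal P(T) (column sums):
  P(T=0) = 1/4 + 0 = 1/4
  P(T=1) = 1/2 + 1/4 = 3/4
H(T) = -[(1/4)·log₂(1/4) + (3/4)·log₂(3/4)]
  = 0.5000 + 0.3113
  = 0.8113 bits
H(S|T) = -Σ P(S,T)·log₂ P(S|T), where P(S|T) = P(S,T) / P(T)
  (cells with P(S,T) = 0 contribute 0)
  (S=0,T=0): P(S|T) = (1/4)/(1/4) = 1;  -(1/4)·log₂(1) = 0.0000
  (S=0,T=1): P(S|T) = (1/2)/(3/4) = 2/3;  -(1/2)·log₂(2/3) = 0.2925
  (S=1,T=1): P(S|T) = (1/4)/(3/4) = 1/3;  -(1/4)·log₂(1/3) = 0.3962
H(S|T) = 0.0000 + 0.2925 + 0.3962
  = 0.6887 bits

H(S,T) = H(T) + H(S|T) = 0.8113 + 0.6887 = 1.5000 bits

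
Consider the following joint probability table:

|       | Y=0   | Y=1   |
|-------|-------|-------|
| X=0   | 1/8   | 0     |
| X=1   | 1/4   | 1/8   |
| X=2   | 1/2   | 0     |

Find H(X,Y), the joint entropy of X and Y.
H(X,Y) = -Σ P(X,Y) log₂ P(X,Y), summed over the non-zero cells:
H(X,Y) = -[(1/8)·log₂(1/8) + (1/4)·log₂(1/4) + (1/8)·log₂(1/8) + (1/2)·log₂(1/2)]
  = 0.3750 + 0.5000 + 0.3750 + 0.5000
  = 1.7500 bits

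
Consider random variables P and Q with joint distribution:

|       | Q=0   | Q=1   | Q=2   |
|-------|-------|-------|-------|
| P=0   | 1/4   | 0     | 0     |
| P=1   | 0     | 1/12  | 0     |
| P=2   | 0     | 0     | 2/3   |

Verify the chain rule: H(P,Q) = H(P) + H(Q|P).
Left side:
H(P,Q) = -[(1/4)·log₂(1/4) + (1/12)·log₂(1/12) + (2/3)·log₂(2/3)]
  = 0.5000 + 0.2987 + 0.3900
  = 1.1887 bits

Right side:
Marginal P(P) (row sums):
  P(P=0) = 1/4 + 0 + 0 = 1/4
  P(P=1) = 0 + 1/12 + 0 = 1/12
  P(P=2) = 0 + 0 + 2/3 = 2/3
H(P) = -[(1/4)·log₂(1/4) + (1/12)·log₂(1/12) + (2/3)·log₂(2/3)]
  = 0.5000 + 0.2987 + 0.3900
  = 1.1887 bits
H(Q|P) = -Σ P(P,Q)·log₂ P(Q|P), where P(Q|P) = P(P,Q) / P(P)
  (cells with P(P,Q) = 0 contribute 0)
  (P=0,Q=0): P(Q|P) = (1/4)/(1/4) = 1;  -(1/4)·log₂(1) = 0.0000
  (P=1,Q=1): P(Q|P) = (1/12)/(1/12) = 1;  -(1/12)·log₂(1) = 0.0000
  (P=2,Q=2): P(Q|P) = (2/3)/(2/3) = 1;  -(2/3)·log₂(1) = 0.0000
H(Q|P) = 0.0000 + 0.0000 + 0.0000
  = 0.0000 bits
H(P) + H(Q|P) = 1.1887 + 0.0000 = 1.1887 bits

Both sides equal 1.1887 bits, so the chain rule holds ✓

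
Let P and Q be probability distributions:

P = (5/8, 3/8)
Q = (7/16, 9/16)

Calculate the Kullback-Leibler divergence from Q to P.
D(P||Q) = Σ P(i) log₂(P(i)/Q(i))
  i=0: (5/8) × log₂((5/8)/(7/16)) = (5/8) × log₂(10/7) = 0.3216
  i=1: (3/8) × log₂((3/8)/(9/16)) = (3/8) × log₂(2/3) = -0.2194
D(P||Q) = 0.3216 - 0.2194
  = 0.1022 bits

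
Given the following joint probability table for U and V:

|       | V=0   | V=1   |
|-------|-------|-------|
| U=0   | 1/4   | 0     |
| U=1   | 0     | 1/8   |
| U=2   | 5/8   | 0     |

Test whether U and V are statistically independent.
Marginal P(U) (row sums):
  P(U=0) = 1/4 + 0 = 1/4
  P(U=1) = 0 + 1/8 = 1/8
  P(U=2) = 5/8 + 0 = 5/8
Marginal P(V) (column sums):
  P(V=0) = 1/4 + 0 + 5/8 = 7/8
  P(V=1) = 0 + 1/8 + 0 = 1/8

U and V are independent iff P(U=i,V=j) = P(U=i)·P(V=j) for every cell.
  P(U=0)·P(V=0) = 1/4 × 7/8 = 7/32, but P(U=0,V=0) = 1/4 ✗

No, U and V are not independent. Quantitatively, I(U;V) > 0:

H(U) = -[(1/4)·log₂(1/4) + (1/8)·log₂(1/8) + (5/8)·log₂(5/8)]
  = 0.5000 + 0.3750 + 0.4238
  = 1.2988 bits
H(V) = -[(7/8)·log₂(7/8) + (1/8)·log₂(1/8)]
  = 0.1686 + 0.3750
  = 0.5436 bits
H(U,V) = -[(1/4)·log₂(1/4) + (1/8)·log₂(1/8) + (5/8)·log₂(5/8)]
  = 0.5000 + 0.3750 + 0.4238
  = 1.2988 bits
I(U;V) = H(U) + H(V) - H(U,V) = 1.2988 + 0.5436 - 1.2988 = 0.5436 bits > 0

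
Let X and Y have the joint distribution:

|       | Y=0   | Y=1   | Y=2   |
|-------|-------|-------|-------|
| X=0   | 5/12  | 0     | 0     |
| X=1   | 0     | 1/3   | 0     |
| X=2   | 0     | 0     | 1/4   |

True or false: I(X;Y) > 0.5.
Marginal P(X) (row sums):
  P(X=0) = 5/12 + 0 + 0 = 5/12
  P(X=1) = 0 + 1/3 + 0 = 1/3
  P(X=2) = 0 + 0 + 1/4 = 1/4
Marginal P(Y) (column sums):
  P(Y=0) = 5/12 + 0 + 0 = 5/12
  P(Y=1) = 0 + 1/3 + 0 = 1/3
  P(Y=2) = 0 + 0 + 1/4 = 1/4

H(X) = -[(5/12)·log₂(5/12) + (1/3)·log₂(1/3) + (1/4)·log₂(1/4)]
  = 0.5263 + 0.5283 + 0.5000
  = 1.5546 bits
H(Y) = -[(5/12)·log₂(5/12) + (1/3)·log₂(1/3) + (1/4)·log₂(1/4)]
  = 0.5263 + 0.5283 + 0.5000
  = 1.5546 bits
H(X,Y) = -[(5/12)·log₂(5/12) + (1/3)·log₂(1/3) + (1/4)·log₂(1/4)]
  = 0.5263 + 0.5283 + 0.5000
  = 1.5546 bits

I(X;Y) = H(X) + H(Y) - H(X,Y)
  = 1.5546 + 1.5546 - 1.5546
  = 1.5546 bits

True. I(X;Y) = 1.5546 bits, which is > 0.5 bits.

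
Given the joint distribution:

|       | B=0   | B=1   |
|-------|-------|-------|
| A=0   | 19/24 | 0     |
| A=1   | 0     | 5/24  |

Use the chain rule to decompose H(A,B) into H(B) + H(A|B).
By the chain rule: H(A,B) = H(B) + H(A|B)

Marginal P(B) (column sums):
  P(B=0) = 19/24 + 0 = 19/24
  P(B=1) = 0 + 5/24 = 5/24
H(B) = -[(19/24)·log₂(19/24) + (5/24)·log₂(5/24)]
  = 0.2668 + 0.4715
  = 0.7383 bits
H(A|B) = -Σ P(A,B)·log₂ P(A|B), where P(A|B) = P(A,B) / P(B)
  (cells with P(A,B) = 0 contribute 0)
  (A=0,B=0): P(A|B) = (19/24)/(19/24) = 1;  -(19/24)·log₂(1) = 0.0000
  (A=1,B=1): P(A|B) = (5/24)/(5/24) = 1;  -(5/24)·log₂(1) = 0.0000
H(A|B) = 0.0000 + 0.0000
  = 0.0000 bits

H(A,B) = H(B) + H(A|B) = 0.7383 + 0.0000 = 0.7383 bits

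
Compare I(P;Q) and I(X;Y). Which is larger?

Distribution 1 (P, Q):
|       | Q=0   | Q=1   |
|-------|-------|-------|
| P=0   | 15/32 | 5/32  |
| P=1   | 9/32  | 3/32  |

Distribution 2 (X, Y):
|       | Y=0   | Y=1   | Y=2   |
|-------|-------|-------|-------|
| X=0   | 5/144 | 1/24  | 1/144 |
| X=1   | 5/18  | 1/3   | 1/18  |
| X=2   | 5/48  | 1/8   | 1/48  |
Distribution 1 (P, Q):
Marginal P(P) (row sums):
  P(P=0) = 15/32 + 5/32 = 5/8
  P(P=1) = 9/32 + 3/32 = 3/8
Marginal P(Q) (column sums):
  P(Q=0) = 15/32 + 9/32 = 3/4
  P(Q=1) = 5/32 + 3/32 = 1/4

H(P) = -[(5/8)·log₂(5/8) + (3/8)·log₂(3/8)]
  = 0.4238 + 0.5306
  = 0.9544 bits
H(Q) = -[(3/4)·log₂(3/4) + (1/4)·log₂(1/4)]
  = 0.3113 + 0.5000
  = 0.8113 bits
H(P,Q) = -[(15/32)·log₂(15/32) + (5/32)·log₂(5/32) + (9/32)·log₂(9/32) + (3/32)·log₂(3/32)]
  = 0.5124 + 0.4184 + 0.5147 + 0.3202
  = 1.7657 bits

I(P;Q) = H(P) + H(Q) - H(P,Q)
  = 0.9544 + 0.8113 - 1.7657
  = 0.0000 bits

Distribution 2 (X, Y):
Marginal P(X) (row sums):
  P(X=0) = 5/144 + 1/24 + 1/144 = 1/12
  P(X=1) = 5/18 + 1/3 + 1/18 = 2/3
  P(X=2) = 5/48 + 1/8 + 1/48 = 1/4
Marginal P(Y) (column sums):
  P(Y=0) = 5/144 + 5/18 + 5/48 = 5/12
  P(Y=1) = 1/24 + 1/3 + 1/8 = 1/2
  P(Y=2) = 1/144 + 1/18 + 1/48 = 1/12

H(X) = -[(1/12)·log₂(1/12) + (2/3)·log₂(2/3) + (1/4)·log₂(1/4)]
  = 0.2987 + 0.3900 + 0.5000
  = 1.1887 bits
H(Y) = -[(5/12)·log₂(5/12) + (1/2)·log₂(1/2) + (1/12)·log₂(1/12)]
  = 0.5263 + 0.5000 + 0.2987
  = 1.3250 bits
H(X,Y) = -[(5/144)·log₂(5/144) + (1/24)·log₂(1/24) + (1/144)·log₂(1/144) + (5/18)·log₂(5/18) + (1/3)·log₂(1/3) + (1/18)·log₂(1/18) + (5/48)·log₂(5/48) + (1/8)·log₂(1/8) + (1/48)·log₂(1/48)]
  = 0.1683 + 0.1910 + 0.0498 + 0.5133 + 0.5283 + 0.2317 + 0.3399 + 0.3750 + 0.1164
  = 2.5137 bits

I(X;Y) = H(X) + H(Y) - H(X,Y)
  = 1.1887 + 1.3250 - 2.5137
  = 0.0000 bits

Both joint tables factor as the product of their marginals, so I(P;Q) = I(X;Y) = 0 bits: neither is larger (both pairs are independent).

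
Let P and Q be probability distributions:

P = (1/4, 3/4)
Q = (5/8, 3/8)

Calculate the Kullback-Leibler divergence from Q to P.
D(P||Q) = Σ P(i) log₂(P(i)/Q(i))
  i=0: (1/4) × log₂((1/4)/(5/8)) = (1/4) × log₂(2/5) = -0.3305
  i=1: (3/4) × log₂((3/4)/(3/8)) = (3/4) × log₂(2) = 0.7500
D(P||Q) = -0.3305 + 0.7500
  = 0.4195 bits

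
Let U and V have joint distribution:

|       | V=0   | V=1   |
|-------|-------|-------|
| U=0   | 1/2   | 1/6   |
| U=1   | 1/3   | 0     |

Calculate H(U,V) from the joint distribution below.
H(U,V) = -Σ P(U,V) log₂ P(U,V), summed over the non-zero cells:
H(U,V) = -[(1/2)·log₂(1/2) + (1/6)·log₂(1/6) + (1/3)·log₂(1/3)]
  = 0.5000 + 0.4308 + 0.5283
  = 1.4591 bits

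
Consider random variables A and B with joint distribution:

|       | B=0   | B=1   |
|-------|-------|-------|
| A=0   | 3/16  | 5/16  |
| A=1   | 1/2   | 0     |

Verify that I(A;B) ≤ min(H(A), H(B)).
Marginal P(A) (row sums):
  P(A=0) = 3/16 + 5/16 = 1/2
  P(A=1) = 1/2 + 0 = 1/2
Marginal P(B) (column sums):
  P(B=0) = 3/16 + 1/2 = 11/16
  P(B=1) = 5/16 + 0 = 5/16

H(A) = -[(1/2)·log₂(1/2) + (1/2)·log₂(1/2)]
  = 0.5000 + 0.5000
  = 1.0000 bits
H(B) = -[(11/16)·log₂(11/16) + (5/16)·log₂(5/16)]
  = 0.3716 + 0.5244
  = 0.8960 bits
H(A,B) = -[(3/16)·log₂(3/16) + (5/16)·log₂(5/16) + (1/2)·log₂(1/2)]
  = 0.4528 + 0.5244 + 0.5000
  = 1.4772 bits

I(A;B) = H(A) + H(B) - H(A,B)
  = 1.0000 + 0.8960 - 1.4772
  = 0.4188 bits

min(H(A), H(B)) = min(1.0000, 0.8960) = 0.8960 bits
Since 0.4188 ≤ 0.8960, the bound is satisfied ✓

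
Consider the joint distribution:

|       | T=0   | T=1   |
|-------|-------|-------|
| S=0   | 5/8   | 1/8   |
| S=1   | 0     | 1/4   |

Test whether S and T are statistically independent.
Marginal P(S) (row sums):
  P(S=0) = 5/8 + 1/8 = 3/4
  P(S=1) = 0 + 1/4 = 1/4
Marginal P(T) (column sums):
  P(T=0) = 5/8 + 0 = 5/8
  P(T=1) = 1/8 + 1/4 = 3/8

S and T are independent iff P(S=i,T=j) = P(S=i)·P(T=j) for every cell.
  P(S=0)·P(T=0) = 3/4 × 5/8 = 15/32, but P(S=0,T=0) = 5/8 ✗

No, S and T are not independent. Quantitatively, I(S;T) > 0:

H(S) = -[(3/4)·log₂(3/4) + (1/4)·log₂(1/4)]
  = 0.3113 + 0.5000
  = 0.8113 bits
H(T) = -[(5/8)·log₂(5/8) + (3/8)·log₂(3/8)]
  = 0.4238 + 0.5306
  = 0.9544 bits
H(S,T) = -[(5/8)·log₂(5/8) + (1/8)·log₂(1/8) + (1/4)·log₂(1/4)]
  = 0.4238 + 0.3750 + 0.5000
  = 1.2988 bits
I(S;T) = H(S) + H(T) - H(S,T) = 0.8113 + 0.9544 - 1.2988 = 0.4669 bits > 0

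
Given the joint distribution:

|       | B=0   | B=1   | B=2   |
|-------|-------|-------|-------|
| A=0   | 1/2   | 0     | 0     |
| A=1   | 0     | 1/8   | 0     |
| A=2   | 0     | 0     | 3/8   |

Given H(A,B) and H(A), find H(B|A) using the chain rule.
From the chain rule: H(A,B) = H(A) + H(B|A)
Therefore: H(B|A) = H(A,B) - H(A)

H(A,B) = -[(1/2)·log₂(1/2) + (1/8)·log₂(1/8) + (3/8)·log₂(3/8)]
  = 0.5000 + 0.3750 + 0.5306
  = 1.4056 bits
Marginal P(A) (row sums):
  P(A=0) = 1/2 + 0 + 0 = 1/2
  P(A=1) = 0 + 1/8 + 0 = 1/8
  P(A=2) = 0 + 0 + 3/8 = 3/8
H(A) = -[(1/2)·log₂(1/2) + (1/8)·log₂(1/8) + (3/8)·log₂(3/8)]
  = 0.5000 + 0.3750 + 0.5306
  = 1.4056 bits

H(B|A) = 1.4056 - 1.4056 = 0.0000 bits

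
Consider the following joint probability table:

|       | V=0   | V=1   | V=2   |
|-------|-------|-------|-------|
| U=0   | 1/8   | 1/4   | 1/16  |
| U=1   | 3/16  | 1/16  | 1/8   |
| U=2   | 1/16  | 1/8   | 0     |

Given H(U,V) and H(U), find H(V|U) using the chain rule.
From the chain rule: H(U,V) = H(U) + H(V|U)
Therefore: H(V|U) = H(U,V) - H(U)

H(U,V) = -[(1/8)·log₂(1/8) + (1/4)·log₂(1/4) + (1/16)·log₂(1/16) + (3/16)·log₂(3/16) + (1/16)·log₂(1/16) + (1/8)·log₂(1/8) + (1/16)·log₂(1/16) + (1/8)·log₂(1/8)]
  = 0.3750 + 0.5000 + 0.2500 + 0.4528 + 0.2500 + 0.3750 + 0.2500 + 0.3750
  = 2.8278 bits
Marginal P(U) (row sums):
  P(U=0) = 1/8 + 1/4 + 1/16 = 7/16
  P(U=1) = 3/16 + 1/16 + 1/8 = 3/8
  P(U=2) = 1/16 + 1/8 + 0 = 3/16
H(U) = -[(7/16)·log₂(7/16) + (3/8)·log₂(3/8) + (3/16)·log₂(3/16)]
  = 0.5218 + 0.5306 + 0.4528
  = 1.5052 bits

H(V|U) = 2.8278 - 1.5052 = 1.3226 bits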